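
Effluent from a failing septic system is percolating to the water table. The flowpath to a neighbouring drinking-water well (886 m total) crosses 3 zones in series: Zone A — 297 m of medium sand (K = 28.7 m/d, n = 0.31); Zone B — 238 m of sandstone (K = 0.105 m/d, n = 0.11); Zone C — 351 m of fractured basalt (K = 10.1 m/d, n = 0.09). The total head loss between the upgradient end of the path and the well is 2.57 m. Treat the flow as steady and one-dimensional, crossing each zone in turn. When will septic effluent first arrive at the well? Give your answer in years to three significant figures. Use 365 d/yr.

Steady 1-D flow in series ⇒ the Darcy flux q is identical in every zone and the zone head losses add (resistances L/K in series).
Σ(L/K) = 297/28.7 + 238/0.105 + 351/10.1 = 10.35 + 2267 + 34.75 = 2312 d
q = ΔH / Σ(L/K) = 2.57 / 2312 = 0.001112 m/d (same in every zone)
Zone A: v = q/n = 0.001112/0.31 = 0.003586 m/d → t_A = 297/0.003586 = 82820 d
Zone B: v = q/n = 0.001112/0.11 = 0.01011 m/d → t_B = 238/0.01011 = 23550 d
Zone C: v = q/n = 0.001112/0.09 = 0.01235 m/d → t_C = 351/0.01235 = 28420 d
Total t = 82820 + 23550 + 28420 = 134800 d
   = 134800 / 365 = 369 yr

369 years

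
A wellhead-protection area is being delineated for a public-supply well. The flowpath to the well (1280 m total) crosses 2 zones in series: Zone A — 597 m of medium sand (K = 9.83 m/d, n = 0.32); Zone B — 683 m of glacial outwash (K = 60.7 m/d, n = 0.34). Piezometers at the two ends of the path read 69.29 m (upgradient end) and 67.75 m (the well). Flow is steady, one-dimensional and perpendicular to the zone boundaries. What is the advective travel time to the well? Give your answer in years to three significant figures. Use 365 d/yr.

54.2 years

Total head drop ΔH = 69.29 − 67.75 = 1.54 m
Steady 1-D flow in series ⇒ the Darcy flux q is identical in every zone and the zone head losses add (resistances L/K in series).
Σ(L/K) = 597/9.83 + 683/60.7 = 60.73 + 11.25 = 71.98 d
q = ΔH / Σ(L/K) = 1.54 / 71.98 = 0.02139 m/d (same in every zone)
Zone A: v = q/n = 0.02139/0.32 = 0.06685 m/d → t_A = 597/0.06685 = 8930 d
Zone B: v = q/n = 0.02139/0.34 = 0.06292 m/d → t_B = 683/0.06292 = 10850 d
Total t = 8930 + 10850 = 19780 d
   = 19780 / 365 = 54.2 yr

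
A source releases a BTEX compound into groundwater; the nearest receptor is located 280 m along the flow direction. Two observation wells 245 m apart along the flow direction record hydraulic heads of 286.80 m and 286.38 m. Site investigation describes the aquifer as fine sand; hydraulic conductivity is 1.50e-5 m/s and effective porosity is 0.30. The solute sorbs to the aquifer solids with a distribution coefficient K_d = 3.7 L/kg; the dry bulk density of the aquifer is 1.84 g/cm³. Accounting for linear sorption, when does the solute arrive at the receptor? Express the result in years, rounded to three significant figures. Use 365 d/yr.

2450 years

Hydraulic gradient i = (286.80 − 286.38) / 245 = 0.42 / 245 = 0.001714
K = 1.50e-5 m/s × 86400 s/d = 1.296 m/d
Darcy flux q = K·i = 1.296 × 0.001714 = 0.002222 m/d
v = Ki/n = 1.296·0.001714/0.30 = 0.007406 m/d
Retardation R = 1 + ρ_b·K_d/n = 1 + 1.84×3.7/0.30 = 23.69
Contaminant velocity v_c = v/R = 0.007406/23.69 = 3.126e-4 m/d
t = L/v_c = 280/3.126e-4 = 895800 d
   = 895800/365 = 2450 yr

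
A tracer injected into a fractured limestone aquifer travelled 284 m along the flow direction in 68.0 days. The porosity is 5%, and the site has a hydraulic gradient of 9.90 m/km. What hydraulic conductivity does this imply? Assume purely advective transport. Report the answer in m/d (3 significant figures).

v = L / t = 284 / 68.0 = 4.176 m/d
K = v · n / i = 4.176 × 0.05 / 0.0099 = 21.1 m/d

21.1 m/d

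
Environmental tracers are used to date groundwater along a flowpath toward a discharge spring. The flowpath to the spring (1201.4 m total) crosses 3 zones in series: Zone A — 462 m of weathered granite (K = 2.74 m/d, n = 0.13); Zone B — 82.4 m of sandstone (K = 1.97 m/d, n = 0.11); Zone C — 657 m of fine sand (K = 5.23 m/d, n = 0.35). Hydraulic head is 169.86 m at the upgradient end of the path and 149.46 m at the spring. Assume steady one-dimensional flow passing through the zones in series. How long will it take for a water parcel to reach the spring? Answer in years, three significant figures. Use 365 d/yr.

13.5 years

Total head drop ΔH = 169.86 − 149.46 = 20.40 m
Steady 1-D flow in series ⇒ the Darcy flux q is identical in every zone and the zone head losses add (resistances L/K in series).
Σ(L/K) = 462/2.74 + 82.4/1.97 + 657/5.23 = 168.6 + 41.83 + 125.6 = 336.1 d
q = ΔH / Σ(L/K) = 20.40 / 336.1 = 0.06070 m/d (same in every zone)
Zone A: v = q/n = 0.06070/0.13 = 0.4669 m/d → t_A = 462/0.4669 = 989.4 d
Zone B: v = q/n = 0.06070/0.11 = 0.5518 m/d → t_B = 82.4/0.5518 = 149.3 d
Zone C: v = q/n = 0.06070/0.35 = 0.1734 m/d → t_C = 657/0.1734 = 3788 d
Total t = 989.4 + 149.3 + 3788 = 4927 d
   = 4927 / 365 = 13.5 yr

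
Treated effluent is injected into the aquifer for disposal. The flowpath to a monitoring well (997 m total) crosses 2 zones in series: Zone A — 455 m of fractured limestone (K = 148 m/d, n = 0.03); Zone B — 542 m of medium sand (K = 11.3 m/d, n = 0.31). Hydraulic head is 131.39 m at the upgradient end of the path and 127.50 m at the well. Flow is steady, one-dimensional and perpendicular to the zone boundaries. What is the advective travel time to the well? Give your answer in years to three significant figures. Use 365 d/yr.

6.53 years

Total head drop ΔH = 131.39 − 127.50 = 3.89 m
Steady 1-D flow in series ⇒ the Darcy flux q is identical in every zone and the zone head losses add (resistances L/K in series).
Σ(L/K) = 455/148 + 542/11.3 = 3.074 + 47.96 = 51.04 d
q = ΔH / Σ(L/K) = 3.89 / 51.04 = 0.07622 m/d (same in every zone)
Zone A: v = q/n = 0.07622/0.03 = 2.541 m/d → t_A = 455/2.541 = 179.1 d
Zone B: v = q/n = 0.07622/0.31 = 0.2459 m/d → t_B = 542/0.2459 = 2205 d
Total t = 179.1 + 2205 = 2384 d
   = 2384 / 365 = 6.53 yr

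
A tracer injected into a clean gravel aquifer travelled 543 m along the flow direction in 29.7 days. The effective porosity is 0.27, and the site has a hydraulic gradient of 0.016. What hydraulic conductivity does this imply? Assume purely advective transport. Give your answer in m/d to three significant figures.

309 m/d

v = L / t = 543 / 29.7 = 18.28 m/d
K = v · n / i = 18.28 × 0.27 / 0.016 = 309 m/d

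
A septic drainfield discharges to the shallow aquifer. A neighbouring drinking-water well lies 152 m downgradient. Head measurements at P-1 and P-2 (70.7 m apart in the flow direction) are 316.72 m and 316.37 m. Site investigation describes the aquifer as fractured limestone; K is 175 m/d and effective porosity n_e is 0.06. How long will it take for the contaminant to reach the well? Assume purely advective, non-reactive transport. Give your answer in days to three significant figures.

Hydraulic gradient i = (316.72 − 316.37) / 70.7 = 0.35 / 70.7 = 0.004950
q = Ki = 175 × 0.004950 = 0.8663 m/d
v_s = q/n_e = 0.8663/0.06 = 14.44 m/d
t = L / v = 152 / 14.44 = 10.53 d

10.5 days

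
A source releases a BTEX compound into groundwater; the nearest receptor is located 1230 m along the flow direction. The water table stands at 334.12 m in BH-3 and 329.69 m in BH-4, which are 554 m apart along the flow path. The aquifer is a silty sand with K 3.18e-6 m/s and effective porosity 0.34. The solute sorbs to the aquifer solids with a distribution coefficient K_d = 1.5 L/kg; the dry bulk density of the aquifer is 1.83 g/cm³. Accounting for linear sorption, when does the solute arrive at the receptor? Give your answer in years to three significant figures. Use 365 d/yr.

Hydraulic gradient i = (334.12 − 329.69) / 554 = 4.43 / 554 = 0.007996
K = 3.18e-6 m/s × 86400 s/d = 0.2748 m/d
Darcy flux q = K·i = 0.2748 × 0.007996 = 0.002197 m/d
v = Ki/n = 0.2748·0.007996/0.34 = 0.006462 m/d
Retardation R = 1 + ρ_b·K_d/n = 1 + 1.83×1.5/0.34 = 9.074
Contaminant velocity v_c = v/R = 0.006462/9.074 = 7.122e-4 m/d
t = L/v_c = 1230/7.122e-4 = 1.727e6 d
   = 1.727e6/365 = 4730 yr

4730 years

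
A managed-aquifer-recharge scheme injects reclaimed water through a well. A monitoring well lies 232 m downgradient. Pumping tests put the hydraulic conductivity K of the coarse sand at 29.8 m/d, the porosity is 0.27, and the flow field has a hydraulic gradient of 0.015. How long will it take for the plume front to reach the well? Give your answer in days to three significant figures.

140 days

q = Ki = 29.8 × 0.015 = 0.4470 m/d
Average linear velocity = 0.4470 / 0.27 = 1.656 m/d
t = L / v = 232 / 1.656 = 140.1 d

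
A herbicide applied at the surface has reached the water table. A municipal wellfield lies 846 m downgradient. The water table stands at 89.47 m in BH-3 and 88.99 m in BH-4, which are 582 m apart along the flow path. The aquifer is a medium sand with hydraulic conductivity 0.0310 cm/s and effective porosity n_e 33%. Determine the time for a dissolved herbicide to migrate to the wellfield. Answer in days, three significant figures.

Hydraulic gradient i = (89.47 − 88.99) / 582 = 0.48 / 582 = 8.247e-4
K = 0.0310 cm/s × 864 = 26.78 m/d
Darcy flux q = K·i = 26.78 × 8.247e-4 = 0.02209 m/d
Average linear velocity = 0.02209 / 0.33 = 0.06694 m/d
t = L / v = 846 / 0.06694 = 12640 d

12600 days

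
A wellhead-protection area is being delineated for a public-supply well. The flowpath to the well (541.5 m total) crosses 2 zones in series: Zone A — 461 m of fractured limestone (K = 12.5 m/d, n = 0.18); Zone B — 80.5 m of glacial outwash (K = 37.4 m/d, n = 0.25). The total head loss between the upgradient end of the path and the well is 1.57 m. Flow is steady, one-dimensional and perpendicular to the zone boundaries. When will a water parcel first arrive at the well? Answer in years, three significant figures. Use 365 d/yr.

7.02 years

Steady 1-D flow in series ⇒ the Darcy flux q is identical in every zone and the zone head losses add (resistances L/K in series).
Σ(L/K) = 461/12.5 + 80.5/37.4 = 36.88 + 2.152 = 39.03 d
q = ΔH / Σ(L/K) = 1.57 / 39.03 = 0.04022 m/d (same in every zone)
Zone A: v = q/n = 0.04022/0.18 = 0.2235 m/d → t_A = 461/0.2235 = 2063 d
Zone B: v = q/n = 0.04022/0.25 = 0.1609 m/d → t_B = 80.5/0.1609 = 500.3 d
Total t = 2063 + 500.3 = 2563 d
   = 2563 / 365 = 7.02 yr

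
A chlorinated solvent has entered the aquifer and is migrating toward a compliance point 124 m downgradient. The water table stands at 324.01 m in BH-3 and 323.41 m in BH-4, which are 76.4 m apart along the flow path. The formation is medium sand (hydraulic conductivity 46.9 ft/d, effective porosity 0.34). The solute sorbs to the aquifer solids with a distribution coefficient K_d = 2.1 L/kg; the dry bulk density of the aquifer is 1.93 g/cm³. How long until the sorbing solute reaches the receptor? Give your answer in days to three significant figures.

Hydraulic gradient i = (324.01 − 323.41) / 76.4 = 0.60 / 76.4 = 0.007853
K = 46.9 ft/d × 0.3048 = 14.30 m/d
Specific discharge q = 14.30 × 0.007853 = 0.1123 m/d
v_s = q/n_e = 0.1123/0.34 = 0.3302 m/d
Retardation R = 1 + ρ_b·K_d/n = 1 + 1.93×2.1/0.34 = 12.92
Contaminant velocity v_c = v/R = 0.3302/12.92 = 0.02556 m/d
t = L/v_c = 124/0.02556 = 4852 d

4850 days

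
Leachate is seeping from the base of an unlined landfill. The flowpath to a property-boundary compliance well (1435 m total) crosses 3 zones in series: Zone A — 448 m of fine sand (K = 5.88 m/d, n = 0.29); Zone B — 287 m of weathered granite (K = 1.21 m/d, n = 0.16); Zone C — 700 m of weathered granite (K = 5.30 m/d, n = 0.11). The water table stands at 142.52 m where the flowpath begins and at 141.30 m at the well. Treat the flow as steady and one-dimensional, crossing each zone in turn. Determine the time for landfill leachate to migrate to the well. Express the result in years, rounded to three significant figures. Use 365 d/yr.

Total head drop ΔH = 142.52 − 141.30 = 1.22 m
Steady 1-D flow in series ⇒ the Darcy flux q is identical in every zone and the zone head losses add (resistances L/K in series).
Σ(L/K) = 448/5.88 + 287/1.21 + 700/5.30 = 76.19 + 237.2 + 132.1 = 445.5 d
q = ΔH / Σ(L/K) = 1.22 / 445.5 = 0.002739 m/d (same in every zone)
Zone A: v = q/n = 0.002739/0.29 = 0.009444 m/d → t_A = 448/0.009444 = 47440 d
Zone B: v = q/n = 0.002739/0.16 = 0.01712 m/d → t_B = 287/0.01712 = 16770 d
Zone C: v = q/n = 0.002739/0.11 = 0.02490 m/d → t_C = 700/0.02490 = 28110 d
Total t = 47440 + 16770 + 28110 = 92320 d
   = 92320 / 365 = 253 yr

253 years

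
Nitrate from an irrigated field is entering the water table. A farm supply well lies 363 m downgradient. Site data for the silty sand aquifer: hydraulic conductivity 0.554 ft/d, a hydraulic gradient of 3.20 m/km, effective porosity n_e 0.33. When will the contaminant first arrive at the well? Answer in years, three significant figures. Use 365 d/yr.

K = 0.554 ft/d × 0.3048 = 0.1689 m/d
Specific discharge q = 0.1689 × 0.0032 = 5.403e-4 m/d
Average linear velocity = 5.403e-4 / 0.33 = 0.001637 m/d
t = L / v = 363 / 0.001637 = 221700 d
   = 221700 / 365 = 607 yr

607 years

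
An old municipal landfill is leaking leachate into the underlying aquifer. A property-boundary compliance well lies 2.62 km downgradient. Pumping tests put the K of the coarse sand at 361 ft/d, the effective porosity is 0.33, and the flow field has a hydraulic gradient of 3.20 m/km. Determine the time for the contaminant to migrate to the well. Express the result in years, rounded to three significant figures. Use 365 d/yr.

K = 361 ft/d × 0.3048 = 110.0 m/d
q = Ki = 110.0 × 0.0032 = 0.3521 m/d
v_s = q/n_e = 0.3521/0.33 = 1.067 m/d
L = 2.62 km = 2620 m
t = L / v = 2620 / 1.067 = 2456 d
   = 2456 / 365 = 6.73 yr

6.73 years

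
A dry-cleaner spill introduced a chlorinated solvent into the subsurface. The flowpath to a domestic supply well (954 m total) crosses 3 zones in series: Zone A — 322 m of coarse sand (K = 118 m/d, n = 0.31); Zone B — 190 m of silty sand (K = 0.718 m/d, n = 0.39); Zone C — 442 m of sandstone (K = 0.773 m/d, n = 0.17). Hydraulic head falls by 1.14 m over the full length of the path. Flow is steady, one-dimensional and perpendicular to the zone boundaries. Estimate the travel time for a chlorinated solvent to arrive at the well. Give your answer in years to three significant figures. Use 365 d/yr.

Continuity: the same q passes through each zone, so ΔH = q·Σ(L_j/K_j) — the zones act as resistances in series.
Σ(L/K) = 322/118 + 190/0.718 + 442/0.773 = 2.729 + 264.6 + 571.8 = 839.2 d
q = ΔH / Σ(L/K) = 1.14 / 839.2 = 0.001359 m/d (same in every zone)
Zone A: v = q/n = 0.001359/0.31 = 0.004382 m/d → t_A = 322/0.004382 = 73480 d
Zone B: v = q/n = 0.001359/0.39 = 0.003483 m/d → t_B = 190/0.003483 = 54540 d
Zone C: v = q/n = 0.001359/0.17 = 0.007991 m/d → t_C = 442/0.007991 = 55310 d
Total t = 73480 + 54540 + 55310 = 183300 d
   = 183300 / 365 = 502 yr

502 years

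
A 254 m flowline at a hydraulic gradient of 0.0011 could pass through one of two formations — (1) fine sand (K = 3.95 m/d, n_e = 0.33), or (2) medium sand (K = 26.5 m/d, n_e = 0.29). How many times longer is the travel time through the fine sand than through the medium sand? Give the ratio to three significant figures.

Unit 1 (fine sand): v = 3.95×0.0011/0.33 = 0.01317 m/d, t = 254/0.01317 = 19290 d
Unit 2 (medium sand): v = 26.5×0.0011/0.29 = 0.1005 m/d, t = 254/0.1005 = 2527 d
t(fine sand) / t(medium sand) = 19290/2527 = 7.63

7.63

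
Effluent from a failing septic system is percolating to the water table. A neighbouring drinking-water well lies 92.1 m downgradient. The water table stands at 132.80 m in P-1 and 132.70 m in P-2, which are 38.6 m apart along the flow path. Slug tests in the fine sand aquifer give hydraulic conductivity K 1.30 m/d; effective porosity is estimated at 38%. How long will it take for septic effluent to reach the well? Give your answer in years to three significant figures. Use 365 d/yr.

Hydraulic gradient i = (132.80 − 132.70) / 38.6 = 0.10 / 38.6 = 0.002591
Darcy flux q = K·i = 1.30 × 0.002591 = 0.003368 m/d
Average linear velocity = 0.003368 / 0.38 = 0.008863 m/d
t = L / v = 92.1 / 0.008863 = 10390 d
   = 10390 / 365 = 28.5 yr

28.5 years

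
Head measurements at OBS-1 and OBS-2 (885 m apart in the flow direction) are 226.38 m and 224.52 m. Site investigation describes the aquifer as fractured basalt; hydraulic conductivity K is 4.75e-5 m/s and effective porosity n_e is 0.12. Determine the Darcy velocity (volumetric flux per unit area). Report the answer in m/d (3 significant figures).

0.00863 m/d

Hydraulic gradient i = (226.38 − 224.52) / 885 = 1.86 / 885 = 0.002102
K = 4.75e-5 m/s × 86400 s/d = 4.104 m/d
q = Ki = 4.104 × 0.002102 = 0.008625 m/d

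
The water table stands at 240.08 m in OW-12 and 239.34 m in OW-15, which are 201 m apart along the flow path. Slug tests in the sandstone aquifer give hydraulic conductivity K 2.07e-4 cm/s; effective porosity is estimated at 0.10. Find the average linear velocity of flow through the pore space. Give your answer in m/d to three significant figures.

Hydraulic gradient i = (240.08 − 239.34) / 201 = 0.74 / 201 = 0.003682
K = 2.07e-4 cm/s × 864 = 0.1788 m/d
Specific discharge q = 0.1788 × 0.003682 = 6.584e-4 m/d
Average linear velocity = 6.584e-4 / 0.10 = 0.006584 m/d

0.00658 m/d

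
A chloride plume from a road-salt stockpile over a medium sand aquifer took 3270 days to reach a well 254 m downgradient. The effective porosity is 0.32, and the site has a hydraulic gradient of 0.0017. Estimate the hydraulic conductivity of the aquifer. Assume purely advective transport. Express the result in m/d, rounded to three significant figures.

v = L / t = 254 / 3270 = 0.07768 m/d
K = v · n / i = 0.07768 × 0.32 / 0.0017 = 14.6 m/d

14.6 m/d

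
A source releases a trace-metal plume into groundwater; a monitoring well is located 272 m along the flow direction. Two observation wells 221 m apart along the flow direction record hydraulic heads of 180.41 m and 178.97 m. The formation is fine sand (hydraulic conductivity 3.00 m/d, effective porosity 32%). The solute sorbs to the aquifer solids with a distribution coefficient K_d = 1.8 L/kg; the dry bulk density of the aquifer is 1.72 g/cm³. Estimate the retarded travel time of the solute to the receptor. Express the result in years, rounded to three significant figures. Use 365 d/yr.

130 years

Hydraulic gradient i = (180.41 − 178.97) / 221 = 1.44 / 221 = 0.006516
q = Ki = 3.00 × 0.006516 = 0.01955 m/d
Average linear velocity = 0.01955 / 0.32 = 0.06109 m/d
Retardation R = 1 + ρ_b·K_d/n = 1 + 1.72×1.8/0.32 = 10.68
Contaminant velocity v_c = v/R = 0.06109/10.68 = 0.005722 m/d
t = L/v_c = 272/0.005722 = 47530 d
   = 47530/365 = 130 yr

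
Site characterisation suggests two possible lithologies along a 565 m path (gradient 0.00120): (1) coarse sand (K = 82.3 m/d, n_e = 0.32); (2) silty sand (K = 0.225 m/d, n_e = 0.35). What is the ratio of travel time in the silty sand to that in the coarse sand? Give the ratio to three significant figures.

Unit 1 (coarse sand): v = 82.3×0.0012/0.32 = 0.3086 m/d, t = 565/0.3086 = 1831 d
Unit 2 (silty sand): v = 0.225×0.0012/0.35 = 7.714e-4 m/d, t = 565/7.714e-4 = 732400 d
t(silty sand) / t(coarse sand) = 732400/1831 = 400

400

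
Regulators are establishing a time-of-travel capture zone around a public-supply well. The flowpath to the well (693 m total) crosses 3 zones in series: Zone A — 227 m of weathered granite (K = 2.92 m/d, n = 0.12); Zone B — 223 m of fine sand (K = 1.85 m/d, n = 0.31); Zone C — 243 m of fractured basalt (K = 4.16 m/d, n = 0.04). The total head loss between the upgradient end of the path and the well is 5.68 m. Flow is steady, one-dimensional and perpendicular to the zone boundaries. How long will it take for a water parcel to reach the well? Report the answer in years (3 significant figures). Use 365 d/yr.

13.1 years

Continuity: the same q passes through each zone, so ΔH = q·Σ(L_j/K_j) — the zones act as resistances in series.
Σ(L/K) = 227/2.92 + 223/1.85 + 243/4.16 = 77.74 + 120.5 + 58.41 = 256.7 d
q = ΔH / Σ(L/K) = 5.68 / 256.7 = 0.02213 m/d (same in every zone)
Zone A: v = q/n = 0.02213/0.12 = 0.1844 m/d → t_A = 227/0.1844 = 1231 d
Zone B: v = q/n = 0.02213/0.31 = 0.07138 m/d → t_B = 223/0.07138 = 3124 d
Zone C: v = q/n = 0.02213/0.04 = 0.5532 m/d → t_C = 243/0.5532 = 439.3 d
Total t = 1231 + 3124 + 439.3 = 4794 d
   = 4794 / 365 = 13.1 yr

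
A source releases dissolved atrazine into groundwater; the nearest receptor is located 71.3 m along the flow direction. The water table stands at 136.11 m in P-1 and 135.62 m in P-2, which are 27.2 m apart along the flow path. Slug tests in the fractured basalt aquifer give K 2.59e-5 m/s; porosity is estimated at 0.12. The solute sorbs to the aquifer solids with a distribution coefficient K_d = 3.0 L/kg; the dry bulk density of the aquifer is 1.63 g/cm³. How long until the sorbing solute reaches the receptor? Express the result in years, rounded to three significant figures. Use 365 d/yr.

Hydraulic gradient i = (136.11 − 135.62) / 27.2 = 0.49 / 27.2 = 0.01801
K = 2.59e-5 m/s × 86400 s/d = 2.238 m/d
Darcy flux q = K·i = 2.238 × 0.01801 = 0.04031 m/d
Seepage velocity v = q / n = 0.04031 / 0.12 = 0.3359 m/d
Retardation R = 1 + ρ_b·K_d/n = 1 + 1.63×3.0/0.12 = 41.75
Contaminant velocity v_c = v/R = 0.3359/41.75 = 0.008046 m/d
t = L/v_c = 71.3/0.008046 = 8861 d
   = 8861/365 = 24.3 yr

24.3 years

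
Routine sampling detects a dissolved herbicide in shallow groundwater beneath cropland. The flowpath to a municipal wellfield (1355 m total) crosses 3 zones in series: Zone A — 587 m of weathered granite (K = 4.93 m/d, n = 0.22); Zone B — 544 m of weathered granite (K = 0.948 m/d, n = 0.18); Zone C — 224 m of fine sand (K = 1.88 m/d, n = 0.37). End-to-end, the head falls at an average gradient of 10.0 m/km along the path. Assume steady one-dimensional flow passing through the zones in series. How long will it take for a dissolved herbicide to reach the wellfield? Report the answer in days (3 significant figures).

For zones in series the flux q is common to all zones; the equivalent conductivity is the harmonic (thickness-weighted) mean, K_eq = L_total / Σ(L_j/K_j).
Σ(L/K) = 587/4.93 + 544/0.948 + 224/1.88 = 119.1 + 573.8 + 119.1 = 812.1 d
K_eq = L_total / Σ(L/K) = 1355 / 812.1 = 1.669 m/d
q = K_eq · i = 1.669 × 0.010 = 0.01669 m/d (same in every zone)
Zone A: v = q/n = 0.01669/0.22 = 0.07585 m/d → t_A = 587/0.07585 = 7739 d
Zone B: v = q/n = 0.01669/0.18 = 0.09270 m/d → t_B = 544/0.09270 = 5868 d
Zone C: v = q/n = 0.01669/0.37 = 0.04510 m/d → t_C = 224/0.04510 = 4967 d
Total t = 7739 + 5868 + 4967 = 18570 d

18600 days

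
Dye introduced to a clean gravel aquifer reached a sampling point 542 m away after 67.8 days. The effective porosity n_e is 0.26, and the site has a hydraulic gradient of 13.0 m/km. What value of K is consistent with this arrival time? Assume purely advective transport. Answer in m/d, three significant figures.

160 m/d

v = L / t = 542 / 67.8 = 7.994 m/d
K = v · n / i = 7.994 × 0.26 / 0.013 = 160 m/d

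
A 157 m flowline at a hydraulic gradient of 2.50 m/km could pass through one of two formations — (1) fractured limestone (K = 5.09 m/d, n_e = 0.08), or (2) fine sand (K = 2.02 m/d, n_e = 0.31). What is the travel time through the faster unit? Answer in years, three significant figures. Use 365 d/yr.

2.70 years

Unit 1 (fractured limestone): v = 5.09×0.0025/0.08 = 0.1591 m/d, t = 157/0.1591 = 987.0 d
Unit 2 (fine sand): v = 2.02×0.0025/0.31 = 0.01629 m/d, t = 157/0.01629 = 9638 d
Faster: 987.0 d / 365 = 2.70 yr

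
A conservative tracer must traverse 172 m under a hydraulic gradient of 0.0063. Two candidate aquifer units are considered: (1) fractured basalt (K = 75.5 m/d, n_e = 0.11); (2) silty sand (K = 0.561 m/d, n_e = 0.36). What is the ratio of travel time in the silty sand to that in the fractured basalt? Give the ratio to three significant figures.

Unit 1 (fractured basalt): v = 75.5×0.0063/0.11 = 4.324 m/d, t = 172/4.324 = 39.78 d
Unit 2 (silty sand): v = 0.561×0.0063/0.36 = 0.009818 m/d, t = 172/0.009818 = 17520 d
t(silty sand) / t(fractured basalt) = 17520/39.78 = 440

440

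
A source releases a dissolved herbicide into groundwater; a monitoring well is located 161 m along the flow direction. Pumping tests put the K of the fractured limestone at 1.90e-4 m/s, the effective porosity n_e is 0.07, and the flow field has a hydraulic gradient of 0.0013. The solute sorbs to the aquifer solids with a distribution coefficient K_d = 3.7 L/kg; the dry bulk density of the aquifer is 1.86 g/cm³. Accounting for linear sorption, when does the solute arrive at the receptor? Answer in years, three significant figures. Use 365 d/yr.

K = 1.90e-4 m/s × 86400 s/d = 16.42 m/d
Darcy flux q = K·i = 16.42 × 0.0013 = 0.02134 m/d
v_s = q/n_e = 0.02134/0.07 = 0.3049 m/d
Retardation R = 1 + ρ_b·K_d/n = 1 + 1.86×3.7/0.07 = 99.31
Contaminant velocity v_c = v/R = 0.3049/99.31 = 0.003070 m/d
t = L/v_c = 161/0.003070 = 52450 d
   = 52450/365 = 144 yr

144 years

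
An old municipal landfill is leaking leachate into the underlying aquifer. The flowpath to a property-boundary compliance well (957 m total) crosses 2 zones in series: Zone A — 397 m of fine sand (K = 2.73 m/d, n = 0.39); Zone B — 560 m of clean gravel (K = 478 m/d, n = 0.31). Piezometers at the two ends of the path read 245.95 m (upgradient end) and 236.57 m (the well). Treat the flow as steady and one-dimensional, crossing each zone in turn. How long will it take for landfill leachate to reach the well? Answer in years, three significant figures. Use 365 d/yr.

14.1 years

Total head drop ΔH = 245.95 − 236.57 = 9.38 m
Steady 1-D flow in series ⇒ the Darcy flux q is identical in every zone and the zone head losses add (resistances L/K in series).
Σ(L/K) = 397/2.73 + 560/478 = 145.4 + 1.172 = 146.6 d
q = ΔH / Σ(L/K) = 9.38 / 146.6 = 0.06399 m/d (same in every zone)
Zone A: v = q/n = 0.06399/0.39 = 0.1641 m/d → t_A = 397/0.1641 = 2420 d
Zone B: v = q/n = 0.06399/0.31 = 0.2064 m/d → t_B = 560/0.2064 = 2713 d
Total t = 2420 + 2713 = 5133 d
   = 5133 / 365 = 14.1 yr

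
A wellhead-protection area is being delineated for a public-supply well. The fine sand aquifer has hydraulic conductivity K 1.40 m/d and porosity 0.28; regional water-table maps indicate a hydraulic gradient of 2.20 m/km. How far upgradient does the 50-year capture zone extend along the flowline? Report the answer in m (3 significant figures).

Specific discharge q = 1.40 × 0.0022 = 0.003080 m/d
Average linear velocity = 0.003080 / 0.28 = 0.01100 m/d
T = 50 yr × 365 = 18250 d
L = v × T = 0.01100 × 18250 = 200.7 m

201 m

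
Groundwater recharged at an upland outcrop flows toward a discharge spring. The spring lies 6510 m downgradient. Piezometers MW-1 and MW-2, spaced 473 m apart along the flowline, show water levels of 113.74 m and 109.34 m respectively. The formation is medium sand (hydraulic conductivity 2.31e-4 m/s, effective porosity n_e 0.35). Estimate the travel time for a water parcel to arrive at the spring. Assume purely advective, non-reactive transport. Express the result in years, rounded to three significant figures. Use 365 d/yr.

Hydraulic gradient i = (113.74 − 109.34) / 473 = 4.40 / 473 = 0.009302
K = 2.31e-4 m/s × 86400 s/d = 19.96 m/d
Specific discharge q = 19.96 × 0.009302 = 0.1857 m/d
Average linear velocity = 0.1857 / 0.35 = 0.5305 m/d
t = L / v = 6510 / 0.5305 = 12270 d
   = 12270 / 365 = 33.6 yr

33.6 years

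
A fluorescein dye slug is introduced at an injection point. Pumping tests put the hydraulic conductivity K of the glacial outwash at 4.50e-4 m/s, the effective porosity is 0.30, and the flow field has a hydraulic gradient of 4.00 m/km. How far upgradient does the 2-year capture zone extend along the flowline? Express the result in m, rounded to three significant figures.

K = 4.50e-4 m/s × 86400 s/d = 38.88 m/d
q = Ki = 38.88 × 0.0040 = 0.1555 m/d
v_s = q/n_e = 0.1555/0.30 = 0.5184 m/d
T = 2 yr × 365 = 730 d
L = v × T = 0.5184 × 730 = 378.4 m

378 m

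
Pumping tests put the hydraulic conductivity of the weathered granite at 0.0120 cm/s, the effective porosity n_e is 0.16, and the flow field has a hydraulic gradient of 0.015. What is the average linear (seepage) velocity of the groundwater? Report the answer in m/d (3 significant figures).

0.972 m/d

K = 0.0120 cm/s × 864 = 10.37 m/d
Darcy flux q = K·i = 10.37 × 0.015 = 0.1555 m/d
Average linear velocity = 0.1555 / 0.16 = 0.9720 m/d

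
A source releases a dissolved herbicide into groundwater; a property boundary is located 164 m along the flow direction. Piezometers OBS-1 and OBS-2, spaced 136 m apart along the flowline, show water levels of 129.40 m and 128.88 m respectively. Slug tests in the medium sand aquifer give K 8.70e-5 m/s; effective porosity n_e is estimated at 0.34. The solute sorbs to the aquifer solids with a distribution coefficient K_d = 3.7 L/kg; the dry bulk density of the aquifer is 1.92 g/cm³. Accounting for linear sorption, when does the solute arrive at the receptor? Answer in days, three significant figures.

Hydraulic gradient i = (129.40 − 128.88) / 136 = 0.52 / 136 = 0.003824
K = 8.70e-5 m/s × 86400 s/d = 7.517 m/d
q = Ki = 7.517 × 0.003824 = 0.02874 m/d
v = Ki/n = 7.517·0.003824/0.34 = 0.08453 m/d
Retardation R = 1 + ρ_b·K_d/n = 1 + 1.92×3.7/0.34 = 21.89
Contaminant velocity v_c = v/R = 0.08453/21.89 = 0.003861 m/d
t = L/v_c = 164/0.003861 = 42480 d

42500 days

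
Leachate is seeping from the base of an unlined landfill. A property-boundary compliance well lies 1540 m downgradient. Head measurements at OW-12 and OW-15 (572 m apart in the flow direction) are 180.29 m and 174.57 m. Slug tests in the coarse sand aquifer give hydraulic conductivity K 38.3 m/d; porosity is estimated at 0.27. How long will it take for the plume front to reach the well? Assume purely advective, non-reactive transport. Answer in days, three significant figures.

1090 days

Hydraulic gradient i = (180.29 − 174.57) / 572 = 5.72 / 572 = 0.01000
Specific discharge q = 38.3 × 0.01000 = 0.3830 m/d
Average linear velocity = 0.3830 / 0.27 = 1.419 m/d
t = L / v = 1540 / 1.419 = 1086 d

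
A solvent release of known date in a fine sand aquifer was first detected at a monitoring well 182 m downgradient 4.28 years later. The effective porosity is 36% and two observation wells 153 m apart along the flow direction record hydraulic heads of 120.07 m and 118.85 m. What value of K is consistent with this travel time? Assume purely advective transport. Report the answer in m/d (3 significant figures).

Hydraulic gradient i = (120.07 − 118.85) / 153 = 1.22 / 153 = 0.007974
t = 4.28 years = 1562 d
v = L / t = 182 / 1562 = 0.1165 m/d
K = v · n / i = 0.1165 × 0.36 / 0.007974 = 5.26 m/d

5.26 m/d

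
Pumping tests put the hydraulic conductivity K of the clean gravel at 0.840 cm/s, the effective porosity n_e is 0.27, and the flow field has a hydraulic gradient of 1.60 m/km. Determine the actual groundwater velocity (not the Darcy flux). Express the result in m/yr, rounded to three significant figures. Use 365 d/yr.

K = 0.840 cm/s × 864 = 725.8 m/d
Specific discharge q = 725.8 × 0.0016 = 1.161 m/d
v = Ki/n = 725.8·0.0016/0.27 = 4.301 m/d
   = 4.301 × 365 = 1570 m/yr

1570 m/yr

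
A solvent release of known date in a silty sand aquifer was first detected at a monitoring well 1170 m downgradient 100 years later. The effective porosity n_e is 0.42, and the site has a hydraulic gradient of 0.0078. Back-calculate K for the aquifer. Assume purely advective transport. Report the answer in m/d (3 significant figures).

1.73 m/d

t = 100 years = 36500 d
v = L / t = 1170 / 36500 = 0.03205 m/d
K = v · n / i = 0.03205 × 0.42 / 0.0078 = 1.73 m/d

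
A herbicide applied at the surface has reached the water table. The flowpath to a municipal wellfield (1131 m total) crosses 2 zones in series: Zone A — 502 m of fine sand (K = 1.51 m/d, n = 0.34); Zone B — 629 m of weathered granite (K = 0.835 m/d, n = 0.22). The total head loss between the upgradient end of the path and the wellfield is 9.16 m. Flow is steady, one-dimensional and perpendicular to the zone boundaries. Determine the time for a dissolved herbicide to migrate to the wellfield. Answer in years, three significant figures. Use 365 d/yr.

Continuity: the same q passes through each zone, so ΔH = q·Σ(L_j/K_j) — the zones act as resistances in series.
Σ(L/K) = 502/1.51 + 629/0.835 = 332.5 + 753.3 = 1086 d
q = ΔH / Σ(L/K) = 9.16 / 1086 = 0.008437 m/d (same in every zone)
Zone A: v = q/n = 0.008437/0.34 = 0.02481 m/d → t_A = 502/0.02481 = 20230 d
Zone B: v = q/n = 0.008437/0.22 = 0.03835 m/d → t_B = 629/0.03835 = 16400 d
Total t = 20230 + 16400 = 36630 d
   = 36630 / 365 = 100 yr

100 years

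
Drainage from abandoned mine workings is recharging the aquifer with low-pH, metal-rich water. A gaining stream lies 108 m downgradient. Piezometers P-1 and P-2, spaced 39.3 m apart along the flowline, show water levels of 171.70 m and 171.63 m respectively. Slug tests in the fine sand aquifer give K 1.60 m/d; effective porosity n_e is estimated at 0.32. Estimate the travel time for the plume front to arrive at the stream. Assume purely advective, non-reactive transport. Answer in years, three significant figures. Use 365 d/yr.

33.2 years

Hydraulic gradient i = (171.70 − 171.63) / 39.3 = 0.07 / 39.3 = 0.001781
Darcy flux q = K·i = 1.60 × 0.001781 = 0.002850 m/d
v = Ki/n = 1.60·0.001781/0.32 = 0.008906 m/d
t = L / v = 108 / 0.008906 = 12130 d
   = 12130 / 365 = 33.2 yr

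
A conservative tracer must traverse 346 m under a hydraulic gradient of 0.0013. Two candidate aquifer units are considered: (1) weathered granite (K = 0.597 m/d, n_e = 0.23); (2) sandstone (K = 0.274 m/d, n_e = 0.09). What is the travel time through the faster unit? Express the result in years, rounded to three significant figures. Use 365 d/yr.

240 years

Unit 1 (weathered granite): v = 0.597×0.0013/0.23 = 0.003374 m/d, t = 346/0.003374 = 102500 d
Unit 2 (sandstone): v = 0.274×0.0013/0.09 = 0.003958 m/d, t = 346/0.003958 = 87420 d
Faster: 87420 d / 365 = 240 yr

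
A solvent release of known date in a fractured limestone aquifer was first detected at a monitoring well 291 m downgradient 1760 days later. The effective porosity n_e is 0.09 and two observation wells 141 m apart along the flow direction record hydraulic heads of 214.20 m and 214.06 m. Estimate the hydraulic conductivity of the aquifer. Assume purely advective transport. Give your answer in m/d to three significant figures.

Hydraulic gradient i = (214.20 − 214.06) / 141 = 0.14 / 141 = 9.929e-4
v = L / t = 291 / 1760 = 0.1653 m/d
K = v · n / i = 0.1653 × 0.09 / 9.929e-4 = 15.0 m/d

15.0 m/d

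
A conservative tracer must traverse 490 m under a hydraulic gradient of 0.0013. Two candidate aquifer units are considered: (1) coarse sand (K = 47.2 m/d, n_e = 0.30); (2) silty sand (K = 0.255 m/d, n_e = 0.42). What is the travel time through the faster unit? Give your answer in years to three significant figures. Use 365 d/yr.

6.56 years

Unit 1 (coarse sand): v = 47.2×0.0013/0.30 = 0.2045 m/d, t = 490/0.2045 = 2396 d
Unit 2 (silty sand): v = 0.255×0.0013/0.42 = 7.893e-4 m/d, t = 490/7.893e-4 = 620800 d
Faster: 2396 d / 365 = 6.56 yr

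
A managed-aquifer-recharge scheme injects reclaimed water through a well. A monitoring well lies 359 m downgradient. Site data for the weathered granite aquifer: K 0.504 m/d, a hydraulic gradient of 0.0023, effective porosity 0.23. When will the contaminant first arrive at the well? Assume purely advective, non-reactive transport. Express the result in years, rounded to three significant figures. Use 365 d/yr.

195 years

Darcy flux q = K·i = 0.504 × 0.0023 = 0.001159 m/d
v_s = q/n_e = 0.001159/0.23 = 0.005040 m/d
t = L / v = 359 / 0.005040 = 71230 d
   = 71230 / 365 = 195 yr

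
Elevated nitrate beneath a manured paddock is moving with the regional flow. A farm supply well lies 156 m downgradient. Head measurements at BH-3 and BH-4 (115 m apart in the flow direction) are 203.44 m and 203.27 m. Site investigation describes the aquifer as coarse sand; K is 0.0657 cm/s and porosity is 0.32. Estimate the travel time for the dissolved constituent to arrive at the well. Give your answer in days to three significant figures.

Hydraulic gradient i = (203.44 − 203.27) / 115 = 0.17 / 115 = 0.001478
K = 0.0657 cm/s × 864 = 56.76 m/d
Darcy flux q = K·i = 56.76 × 0.001478 = 0.08391 m/d
v_s = q/n_e = 0.08391/0.32 = 0.2622 m/d
t = L / v = 156 / 0.2622 = 594.9 d

595 days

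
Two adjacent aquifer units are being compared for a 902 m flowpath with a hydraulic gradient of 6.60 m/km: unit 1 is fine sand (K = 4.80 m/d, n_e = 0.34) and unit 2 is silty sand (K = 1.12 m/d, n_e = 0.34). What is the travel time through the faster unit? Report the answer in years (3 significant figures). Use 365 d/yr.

26.5 years

Unit 1 (fine sand): v = 4.80×0.0066/0.34 = 0.09318 m/d, t = 902/0.09318 = 9681 d
Unit 2 (silty sand): v = 1.12×0.0066/0.34 = 0.02174 m/d, t = 902/0.02174 = 41490 d
Faster: 9681 d / 365 = 26.5 yr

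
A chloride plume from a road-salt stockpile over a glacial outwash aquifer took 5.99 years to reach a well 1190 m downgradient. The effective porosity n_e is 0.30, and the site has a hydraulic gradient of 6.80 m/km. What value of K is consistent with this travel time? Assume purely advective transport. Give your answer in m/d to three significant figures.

t = 5.99 years = 2186 d
v = L / t = 1190 / 2186 = 0.5443 m/d
K = v · n / i = 0.5443 × 0.30 / 0.0068 = 24.0 m/d

24.0 m/d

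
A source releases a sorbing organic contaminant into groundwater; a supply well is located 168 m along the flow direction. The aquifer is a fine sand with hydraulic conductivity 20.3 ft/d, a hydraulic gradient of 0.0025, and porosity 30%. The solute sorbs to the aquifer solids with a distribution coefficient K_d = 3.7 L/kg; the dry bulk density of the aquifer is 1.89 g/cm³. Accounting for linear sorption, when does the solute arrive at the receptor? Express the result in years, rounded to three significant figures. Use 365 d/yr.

217 years

K = 20.3 ft/d × 0.3048 = 6.187 m/d
Specific discharge q = 6.187 × 0.0025 = 0.01547 m/d
Seepage velocity v = q / n = 0.01547 / 0.30 = 0.05156 m/d
Retardation R = 1 + ρ_b·K_d/n = 1 + 1.89×3.7/0.30 = 24.31
Contaminant velocity v_c = v/R = 0.05156/24.31 = 0.002121 m/d
t = L/v_c = 168/0.002121 = 79210 d
   = 79210/365 = 217 yr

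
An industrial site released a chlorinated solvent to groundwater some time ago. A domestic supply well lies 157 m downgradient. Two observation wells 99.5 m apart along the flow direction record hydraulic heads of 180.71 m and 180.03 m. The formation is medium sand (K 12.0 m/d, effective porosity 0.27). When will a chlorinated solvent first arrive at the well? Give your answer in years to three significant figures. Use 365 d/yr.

Hydraulic gradient i = (180.71 − 180.03) / 99.5 = 0.68 / 99.5 = 0.006834
Darcy flux q = K·i = 12.0 × 0.006834 = 0.08201 m/d
Seepage velocity v = q / n = 0.08201 / 0.27 = 0.3037 m/d
t = L / v = 157 / 0.3037 = 516.9 d
   = 516.9 / 365 = 1.42 yr

1.42 years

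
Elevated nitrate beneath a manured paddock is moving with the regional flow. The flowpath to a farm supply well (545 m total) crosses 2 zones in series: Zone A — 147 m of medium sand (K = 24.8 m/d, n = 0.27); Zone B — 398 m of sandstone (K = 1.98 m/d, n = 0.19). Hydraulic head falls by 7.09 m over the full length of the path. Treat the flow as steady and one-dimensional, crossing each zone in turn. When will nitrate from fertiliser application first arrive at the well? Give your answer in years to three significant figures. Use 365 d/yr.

9.22 years

Steady 1-D flow in series ⇒ the Darcy flux q is identical in every zone and the zone head losses add (resistances L/K in series).
Σ(L/K) = 147/24.8 + 398/1.98 = 5.927 + 201.0 = 206.9 d
q = ΔH / Σ(L/K) = 7.09 / 206.9 = 0.03426 m/d (same in every zone)
Zone A: v = q/n = 0.03426/0.27 = 0.1269 m/d → t_A = 147/0.1269 = 1158 d
Zone B: v = q/n = 0.03426/0.19 = 0.1803 m/d → t_B = 398/0.1803 = 2207 d
Total t = 1158 + 2207 = 3366 d
   = 3366 / 365 = 9.22 yr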